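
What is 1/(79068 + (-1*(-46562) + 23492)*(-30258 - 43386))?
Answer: -1/5158977708 ≈ -1.9384e-10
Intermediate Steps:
1/(79068 + (-1*(-46562) + 23492)*(-30258 - 43386)) = 1/(79068 + (46562 + 23492)*(-73644)) = 1/(79068 + 70054*(-73644)) = 1/(79068 - 5159056776) = 1/(-5158977708) = -1/5158977708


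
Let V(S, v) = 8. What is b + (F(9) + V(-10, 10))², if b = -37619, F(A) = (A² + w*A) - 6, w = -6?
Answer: -36778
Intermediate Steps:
F(A) = -6 + A² - 6*A (F(A) = (A² - 6*A) - 6 = -6 + A² - 6*A)
b + (F(9) + V(-10, 10))² = -37619 + ((-6 + 9² - 6*9) + 8)² = -37619 + ((-6 + 81 - 54) + 8)² = -37619 + (21 + 8)² = -37619 + 29² = -37619 + 841 = -36778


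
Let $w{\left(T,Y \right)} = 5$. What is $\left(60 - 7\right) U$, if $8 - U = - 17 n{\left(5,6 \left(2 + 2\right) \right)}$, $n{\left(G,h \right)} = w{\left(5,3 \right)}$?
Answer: $4929$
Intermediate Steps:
$n{\left(G,h \right)} = 5$
$U = 93$ ($U = 8 - \left(-17\right) 5 = 8 - -85 = 8 + 85 = 93$)
$\left(60 - 7\right) U = \left(60 - 7\right) 93 = 53 \cdot 93 = 4929$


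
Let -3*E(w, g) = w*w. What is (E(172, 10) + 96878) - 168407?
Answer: -244171/3 ≈ -81390.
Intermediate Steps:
E(w, g) = -w**2/3 (E(w, g) = -w*w/3 = -w**2/3)
(E(172, 10) + 96878) - 168407 = (-1/3*172**2 + 96878) - 168407 = (-1/3*29584 + 96878) - 168407 = (-29584/3 + 96878) - 168407 = 261050/3 - 168407 = -244171/3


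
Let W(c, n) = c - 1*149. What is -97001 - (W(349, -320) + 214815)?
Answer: -312016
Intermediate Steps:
W(c, n) = -149 + c (W(c, n) = c - 149 = -149 + c)
-97001 - (W(349, -320) + 214815) = -97001 - ((-149 + 349) + 214815) = -97001 - (200 + 214815) = -97001 - 1*215015 = -97001 - 215015 = -312016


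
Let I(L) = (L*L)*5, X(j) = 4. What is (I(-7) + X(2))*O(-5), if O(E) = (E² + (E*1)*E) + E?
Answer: 11205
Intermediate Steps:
O(E) = E + 2*E² (O(E) = (E² + E*E) + E = (E² + E²) + E = 2*E² + E = E + 2*E²)
I(L) = 5*L² (I(L) = L²*5 = 5*L²)
(I(-7) + X(2))*O(-5) = (5*(-7)² + 4)*(-5*(1 + 2*(-5))) = (5*49 + 4)*(-5*(1 - 10)) = (245 + 4)*(-5*(-9)) = 249*45 = 11205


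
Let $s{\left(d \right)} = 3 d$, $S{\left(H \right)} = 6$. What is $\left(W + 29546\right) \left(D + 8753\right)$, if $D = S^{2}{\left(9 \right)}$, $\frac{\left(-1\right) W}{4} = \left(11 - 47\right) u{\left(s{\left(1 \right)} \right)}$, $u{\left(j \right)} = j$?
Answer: $263476642$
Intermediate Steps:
$W = 432$ ($W = - 4 \left(11 - 47\right) 3 \cdot 1 = - 4 \left(\left(-36\right) 3\right) = \left(-4\right) \left(-108\right) = 432$)
$D = 36$ ($D = 6^{2} = 36$)
$\left(W + 29546\right) \left(D + 8753\right) = \left(432 + 29546\right) \left(36 + 8753\right) = 29978 \cdot 8789 = 263476642$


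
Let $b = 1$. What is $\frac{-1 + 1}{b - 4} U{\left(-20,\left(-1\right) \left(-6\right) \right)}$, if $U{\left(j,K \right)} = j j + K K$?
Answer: $0$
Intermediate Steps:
$U{\left(j,K \right)} = K^{2} + j^{2}$ ($U{\left(j,K \right)} = j^{2} + K^{2} = K^{2} + j^{2}$)
$\frac{-1 + 1}{b - 4} U{\left(-20,\left(-1\right) \left(-6\right) \right)} = \frac{-1 + 1}{1 - 4} \left(\left(\left(-1\right) \left(-6\right)\right)^{2} + \left(-20\right)^{2}\right) = \frac{0}{-3} \left(6^{2} + 400\right) = 0 \left(- \frac{1}{3}\right) \left(36 + 400\right) = 0 \cdot 436 = 0$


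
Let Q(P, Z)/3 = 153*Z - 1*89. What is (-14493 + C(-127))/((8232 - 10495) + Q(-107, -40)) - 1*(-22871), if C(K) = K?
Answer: 47778981/2089 ≈ 22872.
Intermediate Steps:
Q(P, Z) = -267 + 459*Z (Q(P, Z) = 3*(153*Z - 1*89) = 3*(153*Z - 89) = 3*(-89 + 153*Z) = -267 + 459*Z)
(-14493 + C(-127))/((8232 - 10495) + Q(-107, -40)) - 1*(-22871) = (-14493 - 127)/((8232 - 10495) + (-267 + 459*(-40))) - 1*(-22871) = -14620/(-2263 + (-267 - 18360)) + 22871 = -14620/(-2263 - 18627) + 22871 = -14620/(-20890) + 22871 = -14620*(-1/20890) + 22871 = 1462/2089 + 22871 = 47778981/2089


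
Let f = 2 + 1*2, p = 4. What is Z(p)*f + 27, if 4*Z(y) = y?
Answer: 31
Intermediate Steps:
Z(y) = y/4
f = 4 (f = 2 + 2 = 4)
Z(p)*f + 27 = ((1/4)*4)*4 + 27 = 1*4 + 27 = 4 + 27 = 31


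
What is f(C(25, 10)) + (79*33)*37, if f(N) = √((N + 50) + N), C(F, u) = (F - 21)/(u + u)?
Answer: 96459 + 6*√35/5 ≈ 96466.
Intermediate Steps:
C(F, u) = (-21 + F)/(2*u) (C(F, u) = (-21 + F)/((2*u)) = (-21 + F)*(1/(2*u)) = (-21 + F)/(2*u))
f(N) = √(50 + 2*N) (f(N) = √((50 + N) + N) = √(50 + 2*N))
f(C(25, 10)) + (79*33)*37 = √(50 + 2*((½)*(-21 + 25)/10)) + (79*33)*37 = √(50 + 2*((½)*(⅒)*4)) + 2607*37 = √(50 + 2*(⅕)) + 96459 = √(50 + ⅖) + 96459 = √(252/5) + 96459 = 6*√35/5 + 96459 = 96459 + 6*√35/5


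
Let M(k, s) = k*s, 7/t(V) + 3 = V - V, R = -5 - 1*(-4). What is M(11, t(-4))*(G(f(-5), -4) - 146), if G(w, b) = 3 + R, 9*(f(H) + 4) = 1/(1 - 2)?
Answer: 3696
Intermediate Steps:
R = -1 (R = -5 + 4 = -1)
f(H) = -37/9 (f(H) = -4 + 1/(9*(1 - 2)) = -4 + (⅑)/(-1) = -4 + (⅑)*(-1) = -4 - ⅑ = -37/9)
t(V) = -7/3 (t(V) = 7/(-3 + (V - V)) = 7/(-3 + 0) = 7/(-3) = 7*(-⅓) = -7/3)
G(w, b) = 2 (G(w, b) = 3 - 1 = 2)
M(11, t(-4))*(G(f(-5), -4) - 146) = (11*(-7/3))*(2 - 146) = -77/3*(-144) = 3696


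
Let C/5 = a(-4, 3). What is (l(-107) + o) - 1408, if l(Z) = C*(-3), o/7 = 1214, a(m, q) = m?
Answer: 7150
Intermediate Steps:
o = 8498 (o = 7*1214 = 8498)
C = -20 (C = 5*(-4) = -20)
l(Z) = 60 (l(Z) = -20*(-3) = 60)
(l(-107) + o) - 1408 = (60 + 8498) - 1408 = 8558 - 1408 = 7150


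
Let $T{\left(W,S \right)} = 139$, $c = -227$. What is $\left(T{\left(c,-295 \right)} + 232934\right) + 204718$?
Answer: $437791$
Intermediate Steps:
$\left(T{\left(c,-295 \right)} + 232934\right) + 204718 = \left(139 + 232934\right) + 204718 = 233073 + 204718 = 437791$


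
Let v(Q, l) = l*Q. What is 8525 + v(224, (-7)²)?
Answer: 19501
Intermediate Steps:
v(Q, l) = Q*l
8525 + v(224, (-7)²) = 8525 + 224*(-7)² = 8525 + 224*49 = 8525 + 10976 = 19501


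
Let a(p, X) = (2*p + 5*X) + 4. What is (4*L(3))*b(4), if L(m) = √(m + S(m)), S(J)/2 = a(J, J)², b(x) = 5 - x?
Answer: 4*√1253 ≈ 141.59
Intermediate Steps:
a(p, X) = 4 + 2*p + 5*X
S(J) = 2*(4 + 7*J)² (S(J) = 2*(4 + 2*J + 5*J)² = 2*(4 + 7*J)²)
L(m) = √(m + 2*(4 + 7*m)²)
(4*L(3))*b(4) = (4*√(3 + 2*(4 + 7*3)²))*(5 - 1*4) = (4*√(3 + 2*(4 + 21)²))*(5 - 4) = (4*√(3 + 2*25²))*1 = (4*√(3 + 2*625))*1 = (4*√(3 + 1250))*1 = (4*√1253)*1 = 4*√1253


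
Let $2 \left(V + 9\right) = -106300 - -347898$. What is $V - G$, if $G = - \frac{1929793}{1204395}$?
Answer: $\frac{145480801843}{1204395} \approx 1.2079 \cdot 10^{5}$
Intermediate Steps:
$V = 120790$ ($V = -9 + \frac{-106300 - -347898}{2} = -9 + \frac{-106300 + 347898}{2} = -9 + \frac{1}{2} \cdot 241598 = -9 + 120799 = 120790$)
$G = - \frac{1929793}{1204395}$ ($G = \left(-1929793\right) \frac{1}{1204395} = - \frac{1929793}{1204395} \approx -1.6023$)
$V - G = 120790 - - \frac{1929793}{1204395} = 120790 + \frac{1929793}{1204395} = \frac{145480801843}{1204395}$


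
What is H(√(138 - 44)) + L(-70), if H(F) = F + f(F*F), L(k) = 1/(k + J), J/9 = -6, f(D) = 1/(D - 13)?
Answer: 43/10044 + √94 ≈ 9.6996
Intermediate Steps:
f(D) = 1/(-13 + D)
J = -54 (J = 9*(-6) = -54)
L(k) = 1/(-54 + k) (L(k) = 1/(k - 54) = 1/(-54 + k))
H(F) = F + 1/(-13 + F²) (H(F) = F + 1/(-13 + F*F) = F + 1/(-13 + F²))
H(√(138 - 44)) + L(-70) = (√(138 - 44) + 1/(-13 + (√(138 - 44))²)) + 1/(-54 - 70) = (√94 + 1/(-13 + (√94)²)) + 1/(-124) = (√94 + 1/(-13 + 94)) - 1/124 = (√94 + 1/81) - 1/124 = (1/81 + √94) - 1/124 = 43/10044 + √94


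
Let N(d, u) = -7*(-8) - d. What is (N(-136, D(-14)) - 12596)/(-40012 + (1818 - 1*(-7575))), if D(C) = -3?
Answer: 12404/30619 ≈ 0.40511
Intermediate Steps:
N(d, u) = 56 - d
(N(-136, D(-14)) - 12596)/(-40012 + (1818 - 1*(-7575))) = ((56 - 1*(-136)) - 12596)/(-40012 + (1818 - 1*(-7575))) = ((56 + 136) - 12596)/(-40012 + (1818 + 7575)) = (192 - 12596)/(-40012 + 9393) = -12404/(-30619) = -12404*(-1/30619) = 12404/30619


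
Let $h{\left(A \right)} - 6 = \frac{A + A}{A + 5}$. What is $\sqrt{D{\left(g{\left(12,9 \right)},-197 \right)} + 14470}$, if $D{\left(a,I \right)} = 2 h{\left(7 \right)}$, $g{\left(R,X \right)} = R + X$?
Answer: $\frac{\sqrt{130359}}{3} \approx 120.35$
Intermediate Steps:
$h{\left(A \right)} = 6 + \frac{2 A}{5 + A}$ ($h{\left(A \right)} = 6 + \frac{A + A}{A + 5} = 6 + \frac{2 A}{5 + A}$)
$D{\left(a,I \right)} = \frac{43}{3}$ ($D{\left(a,I \right)} = 2 \frac{2 \left(15 + 4 \cdot 7\right)}{5 + 7} = 2 \frac{2 \left(15 + 28\right)}{12} = 2 \cdot 2 \cdot \frac{1}{12} \cdot 43 = 2 \cdot \frac{43}{6} = \frac{43}{3}$)
$\sqrt{D{\left(g{\left(12,9 \right)},-197 \right)} + 14470} = \sqrt{\frac{43}{3} + 14470} = \sqrt{\frac{43453}{3}} = \frac{\sqrt{130359}}{3}$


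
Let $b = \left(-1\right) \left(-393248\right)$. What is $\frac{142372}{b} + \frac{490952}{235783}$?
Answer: $\frac{56658697343}{23180298296} \approx 2.4443$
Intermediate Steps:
$b = 393248$
$\frac{142372}{b} + \frac{490952}{235783} = \frac{142372}{393248} + \frac{490952}{235783} = 142372 \cdot \frac{1}{393248} + 490952 \cdot \frac{1}{235783} = \frac{35593}{98312} + \frac{490952}{235783} = \frac{56658697343}{23180298296}$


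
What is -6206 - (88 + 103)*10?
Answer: -8116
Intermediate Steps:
-6206 - (88 + 103)*10 = -6206 - 191*10 = -6206 - 1*1910 = -6206 - 1910 = -8116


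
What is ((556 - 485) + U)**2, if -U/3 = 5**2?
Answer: 16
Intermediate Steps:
U = -75 (U = -3*5**2 = -3*25 = -75)
((556 - 485) + U)**2 = ((556 - 485) - 75)**2 = (71 - 75)**2 = (-4)**2 = 16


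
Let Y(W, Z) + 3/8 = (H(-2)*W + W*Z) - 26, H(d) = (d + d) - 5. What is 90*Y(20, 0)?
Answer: -74295/4 ≈ -18574.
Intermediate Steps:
H(d) = -5 + 2*d (H(d) = 2*d - 5 = -5 + 2*d)
Y(W, Z) = -211/8 - 9*W + W*Z (Y(W, Z) = -3/8 + (((-5 + 2*(-2))*W + W*Z) - 26) = -3/8 + (((-5 - 4)*W + W*Z) - 26) = -3/8 + ((-9*W + W*Z) - 26) = -3/8 + (-26 - 9*W + W*Z) = -211/8 - 9*W + W*Z)
90*Y(20, 0) = 90*(-211/8 - 9*20 + 20*0) = 90*(-211/8 - 180 + 0) = 90*(-1651/8) = -74295/4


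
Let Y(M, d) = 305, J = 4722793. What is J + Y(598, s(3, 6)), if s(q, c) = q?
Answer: 4723098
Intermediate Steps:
J + Y(598, s(3, 6)) = 4722793 + 305 = 4723098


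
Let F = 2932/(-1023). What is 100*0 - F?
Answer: 2932/1023 ≈ 2.8661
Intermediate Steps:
F = -2932/1023 (F = 2932*(-1/1023) = -2932/1023 ≈ -2.8661)
100*0 - F = 100*0 - 1*(-2932/1023) = 0 + 2932/1023 = 2932/1023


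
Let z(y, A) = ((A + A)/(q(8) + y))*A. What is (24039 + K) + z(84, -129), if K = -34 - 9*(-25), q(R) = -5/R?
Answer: 16427666/667 ≈ 24629.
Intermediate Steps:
K = 191 (K = -34 + 225 = 191)
z(y, A) = 2*A**2/(-5/8 + y) (z(y, A) = ((A + A)/(-5/8 + y))*A = ((2*A)/(-5*1/8 + y))*A = ((2*A)/(-5/8 + y))*A = (2*A/(-5/8 + y))*A = 2*A**2/(-5/8 + y))
(24039 + K) + z(84, -129) = (24039 + 191) + 16*(-129)**2/(-5 + 8*84) = 24230 + 16*16641/(-5 + 672) = 24230 + 16*16641/667 = 24230 + 16*16641*(1/667) = 24230 + 266256/667 = 16427666/667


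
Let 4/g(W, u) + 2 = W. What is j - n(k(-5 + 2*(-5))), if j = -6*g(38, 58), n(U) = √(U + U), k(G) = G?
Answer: -⅔ - I*√30 ≈ -0.66667 - 5.4772*I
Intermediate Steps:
g(W, u) = 4/(-2 + W)
n(U) = √2*√U (n(U) = √(2*U) = √2*√U)
j = -⅔ (j = -24/(-2 + 38) = -24/36 = -6*⅑ = -⅔ ≈ -0.66667)
j - n(k(-5 + 2*(-5))) = -⅔ - √2*√(-5 + 2*(-5)) = -⅔ - √2*√(-5 - 10) = -⅔ - √2*√(-15) = -⅔ - √2*I*√15 = -⅔ - I*√30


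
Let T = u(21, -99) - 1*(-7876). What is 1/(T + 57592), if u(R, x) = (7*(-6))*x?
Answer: 1/69626 ≈ 1.4362e-5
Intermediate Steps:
u(R, x) = -42*x
T = 12034 (T = -42*(-99) - 1*(-7876) = 4158 + 7876 = 12034)
1/(T + 57592) = 1/(12034 + 57592) = 1/69626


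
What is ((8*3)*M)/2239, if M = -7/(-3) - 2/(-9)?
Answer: 184/6717 ≈ 0.027393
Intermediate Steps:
M = 23/9 (M = -7*(-1/3) - 2*(-1/9) = 7/3 + 2/9 = 23/9 ≈ 2.5556)
((8*3)*M)/2239 = ((8*3)*(23/9))/2239 = (24*(23/9))*(1/2239) = (184/3)*(1/2239) = 184/6717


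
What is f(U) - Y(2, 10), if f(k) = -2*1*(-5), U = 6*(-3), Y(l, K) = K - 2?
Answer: 2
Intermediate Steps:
Y(l, K) = -2 + K
U = -18
f(k) = 10 (f(k) = -2*(-5) = 10)
f(U) - Y(2, 10) = 10 - (-2 + 10) = 10 - 1*8 = 10 - 8 = 2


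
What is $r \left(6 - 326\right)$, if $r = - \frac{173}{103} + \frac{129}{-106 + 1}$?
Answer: $\frac{670976}{721} \approx 930.62$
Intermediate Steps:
$r = - \frac{10484}{3605}$ ($r = \left(-173\right) \frac{1}{103} + \frac{129}{-105} = - \frac{173}{103} + 129 \left(- \frac{1}{105}\right) = - \frac{173}{103} - \frac{43}{35} = - \frac{10484}{3605} \approx -2.9082$)
$r \left(6 - 326\right) = - \frac{10484 \left(6 - 326\right)}{3605} = \left(- \frac{10484}{3605}\right) \left(-320\right) = \frac{670976}{721}$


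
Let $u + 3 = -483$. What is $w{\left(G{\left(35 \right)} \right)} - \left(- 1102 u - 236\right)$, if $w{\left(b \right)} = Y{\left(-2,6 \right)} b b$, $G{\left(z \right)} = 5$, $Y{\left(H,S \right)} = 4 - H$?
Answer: $-535186$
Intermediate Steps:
$u = -486$ ($u = -3 - 483 = -486$)
$w{\left(b \right)} = 6 b^{2}$ ($w{\left(b \right)} = \left(4 - -2\right) b b = \left(4 + 2\right) b b = 6 b b = 6 b^{2}$)
$w{\left(G{\left(35 \right)} \right)} - \left(- 1102 u - 236\right) = 6 \cdot 5^{2} - \left(\left(-1102\right) \left(-486\right) - 236\right) = 6 \cdot 25 - \left(535572 - 236\right) = 150 - 535336 = -535186$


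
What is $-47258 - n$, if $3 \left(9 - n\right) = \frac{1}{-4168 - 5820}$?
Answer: $- \frac{1416308389}{29964} \approx -47267.0$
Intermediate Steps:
$n = \frac{269677}{29964}$ ($n = 9 - \frac{1}{3 \left(-4168 - 5820\right)} = 9 - \frac{1}{3 \left(-9988\right)} = 9 - - \frac{1}{29964} = 9 + \frac{1}{29964} = \frac{269677}{29964} \approx 9.0$)
$-47258 - n = -47258 - \frac{269677}{29964} = - \frac{1416308389}{29964}$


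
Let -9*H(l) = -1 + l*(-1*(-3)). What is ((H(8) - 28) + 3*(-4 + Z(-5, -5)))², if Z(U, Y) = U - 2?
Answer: 327184/81 ≈ 4039.3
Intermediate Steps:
Z(U, Y) = -2 + U
H(l) = ⅑ - l/3 (H(l) = -(-1 + l*(-1*(-3)))/9 = -(-1 + l*3)/9 = -(-1 + 3*l)/9 = ⅑ - l/3)
((H(8) - 28) + 3*(-4 + Z(-5, -5)))² = (((⅑ - ⅓*8) - 28) + 3*(-4 + (-2 - 5)))² = (((⅑ - 8/3) - 28) + 3*(-4 - 7))² = ((-23/9 - 28) + 3*(-11))² = (-275/9 - 33)² = (-572/9)² = 327184/81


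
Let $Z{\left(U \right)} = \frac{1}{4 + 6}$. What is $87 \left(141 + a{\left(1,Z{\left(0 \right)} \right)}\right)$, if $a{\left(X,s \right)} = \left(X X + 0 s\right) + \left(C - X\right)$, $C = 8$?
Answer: $12963$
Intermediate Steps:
$Z{\left(U \right)} = \frac{1}{10}$
$a{\left(X,s \right)} = 8 + X^{2} - X$ ($a{\left(X,s \right)} = \left(X X + 0 s\right) - \left(-8 + X\right) = \left(X^{2} + 0\right) - \left(-8 + X\right) = X^{2} - \left(-8 + X\right) = 8 + X^{2} - X$)
$87 \left(141 + a{\left(1,Z{\left(0 \right)} \right)}\right) = 87 \left(141 + \left(8 + 1^{2} - 1\right)\right) = 87 \left(141 + \left(8 + 1 - 1\right)\right) = 87 \left(141 + 8\right) = 87 \cdot 149 = 12963$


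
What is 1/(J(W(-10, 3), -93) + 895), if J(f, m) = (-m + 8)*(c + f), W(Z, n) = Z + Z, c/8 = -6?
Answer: -1/5973 ≈ -0.00016742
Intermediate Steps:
c = -48 (c = 8*(-6) = -48)
W(Z, n) = 2*Z
J(f, m) = (-48 + f)*(8 - m) (J(f, m) = (-m + 8)*(-48 + f) = (8 - m)*(-48 + f) = (-48 + f)*(8 - m))
1/(J(W(-10, 3), -93) + 895) = 1/((-384 + 8*(2*(-10)) + 48*(-93) - 1*2*(-10)*(-93)) + 895) = 1/((-384 + 8*(-20) - 4464 - 1*(-20)*(-93)) + 895) = 1/((-384 - 160 - 4464 - 1860) + 895) = 1/(-6868 + 895) = 1/(-5973) = -1/5973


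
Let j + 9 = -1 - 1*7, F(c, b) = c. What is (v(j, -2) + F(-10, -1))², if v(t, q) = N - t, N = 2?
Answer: 81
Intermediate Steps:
j = -17 (j = -9 + (-1 - 1*7) = -9 + (-1 - 7) = -9 - 8 = -17)
v(t, q) = 2 - t
(v(j, -2) + F(-10, -1))² = ((2 - 1*(-17)) - 10)² = ((2 + 17) - 10)² = (19 - 10)² = 9² = 81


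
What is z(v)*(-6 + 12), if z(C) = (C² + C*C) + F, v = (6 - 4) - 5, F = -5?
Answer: 78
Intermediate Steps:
v = -3 (v = 2 - 5 = -3)
z(C) = -5 + 2*C² (z(C) = (C² + C*C) - 5 = (C² + C²) - 5 = 2*C² - 5 = -5 + 2*C²)
z(v)*(-6 + 12) = (-5 + 2*(-3)²)*(-6 + 12) = (-5 + 2*9)*6 = (-5 + 18)*6 = 13*6 = 78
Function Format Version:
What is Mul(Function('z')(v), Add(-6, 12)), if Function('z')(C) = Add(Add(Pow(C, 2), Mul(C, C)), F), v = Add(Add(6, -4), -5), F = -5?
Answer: 78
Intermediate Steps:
v = -3 (v = Add(2, -5) = -3)
Function('z')(C) = Add(-5, Mul(2, Pow(C, 2))) (Function('z')(C) = Add(Add(Pow(C, 2), Mul(C, C)), -5) = Add(Add(Pow(C, 2), Pow(C, 2)), -5) = Add(Mul(2, Pow(C, 2)), -5) = Add(-5, Mul(2, Pow(C, 2))))
Mul(Function('z')(v), Add(-6, 12)) = Mul(Add(-5, Mul(2, Pow(-3, 2))), Add(-6, 12)) = Mul(Add(-5, Mul(2, 9)), 6) = Mul(Add(-5, 18), 6) = Mul(13, 6) = 78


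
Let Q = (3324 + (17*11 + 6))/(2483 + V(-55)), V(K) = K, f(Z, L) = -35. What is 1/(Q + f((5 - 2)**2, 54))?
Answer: -2428/81463 ≈ -0.029805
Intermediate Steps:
Q = 3517/2428 (Q = (3324 + (17*11 + 6))/(2483 - 55) = (3324 + (187 + 6))/2428 = (3324 + 193)*(1/2428) = 3517*(1/2428) = 3517/2428 ≈ 1.4485)
1/(Q + f((5 - 2)**2, 54)) = 1/(3517/2428 - 35) = 1/(-81463/2428) = -2428/81463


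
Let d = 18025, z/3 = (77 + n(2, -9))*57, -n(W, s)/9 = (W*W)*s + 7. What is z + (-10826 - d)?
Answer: 28947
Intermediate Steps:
n(W, s) = -63 - 9*s*W² (n(W, s) = -9*((W*W)*s + 7) = -9*(W²*s + 7) = -9*(s*W² + 7) = -9*(7 + s*W²) = -63 - 9*s*W²)
z = 57798 (z = 3*((77 + (-63 - 9*(-9)*2²))*57) = 3*((77 + (-63 - 9*(-9)*4))*57) = 3*((77 + (-63 + 324))*57) = 3*((77 + 261)*57) = 3*(338*57) = 3*19266 = 57798)
z + (-10826 - d) = 57798 + (-10826 - 1*18025) = 57798 + (-10826 - 18025) = 57798 - 28851 = 28947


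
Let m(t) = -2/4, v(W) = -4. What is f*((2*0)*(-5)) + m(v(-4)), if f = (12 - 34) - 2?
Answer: -½ ≈ -0.50000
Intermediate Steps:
f = -24 (f = -22 - 2 = -24)
m(t) = -½ (m(t) = -2*¼ = -½)
f*((2*0)*(-5)) + m(v(-4)) = -24*2*0*(-5) - ½ = -0*(-5) - ½ = -24*0 - ½ = 0 - ½ = -½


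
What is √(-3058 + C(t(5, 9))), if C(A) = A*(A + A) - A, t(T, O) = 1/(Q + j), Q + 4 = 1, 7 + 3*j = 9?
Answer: I*√149803/7 ≈ 55.292*I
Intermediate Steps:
j = ⅔ (j = -7/3 + (⅓)*9 = -7/3 + 3 = ⅔ ≈ 0.66667)
Q = -3 (Q = -4 + 1 = -3)
t(T, O) = -3/7 (t(T, O) = 1/(-3 + ⅔) = 1/(-7/3) = -3/7)
C(A) = -A + 2*A² (C(A) = A*(2*A) - A = 2*A² - A = -A + 2*A²)
√(-3058 + C(t(5, 9))) = √(-3058 - 3*(-1 + 2*(-3/7))/7) = √(-3058 - 3*(-1 - 6/7)/7) = √(-3058 - 3/7*(-13/7)) = √(-3058 + 39/49) = √(-149803/49) = I*√149803/7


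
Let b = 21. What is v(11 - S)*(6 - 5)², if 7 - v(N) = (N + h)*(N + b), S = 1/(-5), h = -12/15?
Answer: -8197/25 ≈ -327.88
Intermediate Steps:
h = -⅘ (h = -12*1/15 = -⅘ ≈ -0.80000)
S = -⅕ ≈ -0.20000
v(N) = 7 - (21 + N)*(-⅘ + N) (v(N) = 7 - (N - ⅘)*(N + 21) = 7 - (-⅘ + N)*(21 + N) = 7 - (21 + N)*(-⅘ + N))
v(11 - S)*(6 - 5)² = (119/5 - (11 - 1*(-⅕))² - 101*(11 - 1*(-⅕))/5)*(6 - 5)² = (119/5 - (11 + ⅕)² - 101*(11 + ⅕)/5)*1² = (119/5 - (56/5)² - 101/5*56/5)*1 = (119/5 - 1*3136/25 - 5656/25)*1 = (119/5 - 3136/25 - 5656/25)*1 = -8197/25*1 = -8197/25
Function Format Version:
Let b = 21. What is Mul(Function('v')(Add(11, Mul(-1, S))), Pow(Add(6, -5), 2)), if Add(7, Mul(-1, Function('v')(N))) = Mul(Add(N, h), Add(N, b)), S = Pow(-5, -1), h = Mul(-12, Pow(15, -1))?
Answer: Rational(-8197, 25) ≈ -327.88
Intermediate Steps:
h = Rational(-4, 5) (h = Mul(-12, Rational(1, 15)) = Rational(-4, 5) ≈ -0.80000)
S = Rational(-1, 5) ≈ -0.20000
Function('v')(N) = Add(7, Mul(-1, Add(21, N), Add(Rational(-4, 5), N))) (Function('v')(N) = Add(7, Mul(-1, Mul(Add(N, Rational(-4, 5)), Add(N, 21)))) = Add(7, Mul(-1, Mul(Add(Rational(-4, 5), N), Add(21, N)))) = Add(7, Mul(-1, Mul(Add(21, N), Add(Rational(-4, 5), N)))) = Add(7, Mul(-1, Add(21, N), Add(Rational(-4, 5), N))))
Mul(Function('v')(Add(11, Mul(-1, S))), Pow(Add(6, -5), 2)) = Mul(Add(Rational(119, 5), Mul(-1, Pow(Add(11, Mul(-1, Rational(-1, 5))), 2)), Mul(Rational(-101, 5), Add(11, Mul(-1, Rational(-1, 5))))), Pow(Add(6, -5), 2)) = Mul(Add(Rational(119, 5), Mul(-1, Pow(Add(11, Rational(1, 5)), 2)), Mul(Rational(-101, 5), Add(11, Rational(1, 5)))), Pow(1, 2)) = Mul(Add(Rational(119, 5), Mul(-1, Pow(Rational(56, 5), 2)), Mul(Rational(-101, 5), Rational(56, 5))), 1) = Mul(Add(Rational(119, 5), Mul(-1, Rational(3136, 25)), Rational(-5656, 25)), 1) = Mul(Add(Rational(119, 5), Rational(-3136, 25), Rational(-5656, 25)), 1) = Mul(Rational(-8197, 25), 1) = Rational(-8197, 25)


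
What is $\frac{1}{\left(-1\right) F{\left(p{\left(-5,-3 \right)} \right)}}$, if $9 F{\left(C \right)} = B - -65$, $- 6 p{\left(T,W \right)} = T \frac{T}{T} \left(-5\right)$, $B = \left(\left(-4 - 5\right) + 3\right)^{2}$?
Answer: $- \frac{9}{101} \approx -0.089109$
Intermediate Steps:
$B = 36$ ($B = \left(-9 + 3\right)^{2} = \left(-6\right)^{2} = 36$)
$p{\left(T,W \right)} = \frac{5 T}{6}$ ($p{\left(T,W \right)} = - \frac{T \frac{T}{T} \left(-5\right)}{6} = - \frac{T 1 \left(-5\right)}{6} = - \frac{T \left(-5\right)}{6} = - \frac{\left(-5\right) T}{6} = \frac{5 T}{6}$)
$F{\left(C \right)} = \frac{101}{9}$ ($F{\left(C \right)} = \frac{36 - -65}{9} = \frac{36 + 65}{9} = \frac{1}{9} \cdot 101 = \frac{101}{9}$)
$\frac{1}{\left(-1\right) F{\left(p{\left(-5,-3 \right)} \right)}} = \frac{1}{\left(-1\right) \frac{101}{9}} = \frac{1}{- \frac{101}{9}} = - \frac{9}{101}$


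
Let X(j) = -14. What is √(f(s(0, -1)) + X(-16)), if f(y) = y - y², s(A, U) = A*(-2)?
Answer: I*√14 ≈ 3.7417*I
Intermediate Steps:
s(A, U) = -2*A
√(f(s(0, -1)) + X(-16)) = √((-2*0)*(1 - (-2)*0) - 14) = √(0*(1 - 1*0) - 14) = √(0*(1 + 0) - 14) = √(0*1 - 14) = √(0 - 14) = √(-14) = I*√14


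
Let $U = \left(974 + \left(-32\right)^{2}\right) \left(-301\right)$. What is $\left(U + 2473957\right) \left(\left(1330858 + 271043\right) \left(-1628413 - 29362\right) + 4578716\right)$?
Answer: $-4972743059168469481$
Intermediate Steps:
$U = -601398$ ($U = \left(974 + 1024\right) \left(-301\right) = 1998 \left(-301\right) = -601398$)
$\left(U + 2473957\right) \left(\left(1330858 + 271043\right) \left(-1628413 - 29362\right) + 4578716\right) = \left(-601398 + 2473957\right) \left(\left(1330858 + 271043\right) \left(-1628413 - 29362\right) + 4578716\right) = 1872559 \left(1601901 \left(-1657775\right) + 4578716\right) = 1872559 \left(-2655591430275 + 4578716\right) = 1872559 \left(-2655586851559\right) = -4972743059168469481$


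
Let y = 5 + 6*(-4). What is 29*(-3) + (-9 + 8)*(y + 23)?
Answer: -91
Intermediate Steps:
y = -19 (y = 5 - 24 = -19)
29*(-3) + (-9 + 8)*(y + 23) = 29*(-3) + (-9 + 8)*(-19 + 23) = -87 - 1*4 = -87 - 4 = -91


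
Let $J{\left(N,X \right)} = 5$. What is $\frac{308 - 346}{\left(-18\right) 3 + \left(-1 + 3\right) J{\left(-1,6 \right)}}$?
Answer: $\frac{19}{22} \approx 0.86364$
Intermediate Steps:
$\frac{308 - 346}{\left(-18\right) 3 + \left(-1 + 3\right) J{\left(-1,6 \right)}} = \frac{308 - 346}{\left(-18\right) 3 + \left(-1 + 3\right) 5} = - \frac{38}{-54 + 2 \cdot 5} = - \frac{38}{-54 + 10} = - \frac{38}{-44} = \left(-38\right) \left(- \frac{1}{44}\right) = \frac{19}{22}$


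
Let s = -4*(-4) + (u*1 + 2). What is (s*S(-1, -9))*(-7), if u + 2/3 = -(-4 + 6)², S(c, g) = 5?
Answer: -1400/3 ≈ -466.67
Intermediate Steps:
u = -14/3 (u = -⅔ - (-4 + 6)² = -⅔ - 1*2² = -⅔ - 1*4 = -⅔ - 4 = -14/3 ≈ -4.6667)
s = 40/3 (s = -4*(-4) + (-14/3*1 + 2) = 16 + (-14/3 + 2) = 16 - 8/3 = 40/3 ≈ 13.333)
(s*S(-1, -9))*(-7) = ((40/3)*5)*(-7) = (200/3)*(-7) = -1400/3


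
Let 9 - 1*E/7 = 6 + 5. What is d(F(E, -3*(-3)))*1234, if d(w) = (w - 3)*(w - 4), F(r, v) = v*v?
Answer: 7411404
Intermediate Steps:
E = -14 (E = 63 - 7*(6 + 5) = 63 - 7*11 = 63 - 77 = -14)
F(r, v) = v²
d(w) = (-4 + w)*(-3 + w) (d(w) = (-3 + w)*(-4 + w) = (-4 + w)*(-3 + w))
d(F(E, -3*(-3)))*1234 = (12 + ((-3*(-3))²)² - 7*(-3*(-3))²)*1234 = (12 + (9²)² - 7*9²)*1234 = (12 + 81² - 7*81)*1234 = (12 + 6561 - 567)*1234 = 6006*1234 = 7411404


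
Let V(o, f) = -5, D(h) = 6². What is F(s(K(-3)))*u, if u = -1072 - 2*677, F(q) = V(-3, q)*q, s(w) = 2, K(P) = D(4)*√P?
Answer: 24260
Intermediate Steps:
D(h) = 36
K(P) = 36*√P
F(q) = -5*q
u = -2426 (u = -1072 - 1354 = -2426)
F(s(K(-3)))*u = -5*2*(-2426) = -10*(-2426) = 24260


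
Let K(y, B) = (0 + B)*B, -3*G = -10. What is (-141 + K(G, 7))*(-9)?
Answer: 828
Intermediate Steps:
G = 10/3 (G = -⅓*(-10) = 10/3 ≈ 3.3333)
K(y, B) = B² (K(y, B) = B*B = B²)
(-141 + K(G, 7))*(-9) = (-141 + 7²)*(-9) = (-141 + 49)*(-9) = -92*(-9) = 828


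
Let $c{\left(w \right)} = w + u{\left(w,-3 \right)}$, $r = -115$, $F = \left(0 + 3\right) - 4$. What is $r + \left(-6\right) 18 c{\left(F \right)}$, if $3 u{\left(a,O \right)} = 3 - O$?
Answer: $-223$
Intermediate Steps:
$F = -1$ ($F = 3 - 4 = -1$)
$u{\left(a,O \right)} = 1 - \frac{O}{3}$ ($u{\left(a,O \right)} = \frac{3 - O}{3} = 1 - \frac{O}{3}$)
$c{\left(w \right)} = 2 + w$ ($c{\left(w \right)} = w + \left(1 - -1\right) = w + \left(1 + 1\right) = w + 2 = 2 + w$)
$r + \left(-6\right) 18 c{\left(F \right)} = -115 + \left(-6\right) 18 \left(2 - 1\right) = -115 - 108 = -223$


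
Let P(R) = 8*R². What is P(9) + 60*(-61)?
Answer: -3012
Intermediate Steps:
P(9) + 60*(-61) = 8*9² + 60*(-61) = 8*81 - 3660 = 648 - 3660 = -3012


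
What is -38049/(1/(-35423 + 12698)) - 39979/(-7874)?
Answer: 6808360635829/7874 ≈ 8.6466e+8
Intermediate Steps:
-38049/(1/(-35423 + 12698)) - 39979/(-7874) = -38049/(1/(-22725)) - 39979*(-1/7874) = -38049/(-1/22725) + 39979/7874 = -38049*(-22725) + 39979/7874 = 864663525 + 39979/7874 = 6808360635829/7874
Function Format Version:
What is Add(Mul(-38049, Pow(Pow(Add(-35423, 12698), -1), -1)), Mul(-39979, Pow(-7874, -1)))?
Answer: Rational(6808360635829, 7874) ≈ 8.6466e+8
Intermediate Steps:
Add(Mul(-38049, Pow(Pow(Add(-35423, 12698), -1), -1)), Mul(-39979, Pow(-7874, -1))) = Add(Mul(-38049, Pow(Pow(-22725, -1), -1)), Mul(-39979, Rational(-1, 7874))) = Add(Mul(-38049, Pow(Rational(-1, 22725), -1)), Rational(39979, 7874)) = Add(Mul(-38049, -22725), Rational(39979, 7874)) = Add(864663525, Rational(39979, 7874)) = Rational(6808360635829, 7874)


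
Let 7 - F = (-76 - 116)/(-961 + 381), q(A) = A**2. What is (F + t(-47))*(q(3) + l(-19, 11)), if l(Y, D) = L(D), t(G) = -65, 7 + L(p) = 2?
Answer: -33832/145 ≈ -233.32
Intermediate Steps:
L(p) = -5 (L(p) = -7 + 2 = -5)
l(Y, D) = -5
F = 967/145 (F = 7 - (-76 - 116)/(-961 + 381) = 7 - (-192)/(-580) = 7 - (-192)*(-1)/580 = 7 - 1*48/145 = 7 - 48/145 = 967/145 ≈ 6.6690)
(F + t(-47))*(q(3) + l(-19, 11)) = (967/145 - 65)*(3**2 - 5) = -8458*(9 - 5)/145 = -8458/145*4 = -33832/145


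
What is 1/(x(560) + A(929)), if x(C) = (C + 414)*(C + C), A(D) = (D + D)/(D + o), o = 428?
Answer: 1357/1480326018 ≈ 9.1669e-7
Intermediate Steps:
A(D) = 2*D/(428 + D) (A(D) = (D + D)/(D + 428) = (2*D)/(428 + D) = 2*D/(428 + D))
x(C) = 2*C*(414 + C) (x(C) = (414 + C)*(2*C) = 2*C*(414 + C))
1/(x(560) + A(929)) = 1/(2*560*(414 + 560) + 2*929/(428 + 929)) = 1/(2*560*974 + 2*929/1357) = 1/(1090880 + 2*929*(1/1357)) = 1/(1090880 + 1858/1357) = 1/(1480326018/1357) = 1357/1480326018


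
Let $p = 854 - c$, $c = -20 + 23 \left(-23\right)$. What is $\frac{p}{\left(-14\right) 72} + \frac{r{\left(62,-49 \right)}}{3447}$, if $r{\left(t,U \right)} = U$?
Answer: $- \frac{542837}{386064} \approx -1.4061$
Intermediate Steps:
$c = -549$ ($c = -20 - 529 = -549$)
$p = 1403$ ($p = 854 - -549 = 854 + 549 = 1403$)
$\frac{p}{\left(-14\right) 72} + \frac{r{\left(62,-49 \right)}}{3447} = \frac{1403}{\left(-14\right) 72} - \frac{49}{3447} = \frac{1403}{-1008} - \frac{49}{3447} = 1403 \left(- \frac{1}{1008}\right) - \frac{49}{3447} = - \frac{1403}{1008} - \frac{49}{3447} = - \frac{542837}{386064}$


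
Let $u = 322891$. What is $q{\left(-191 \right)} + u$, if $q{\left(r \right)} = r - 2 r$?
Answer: $323082$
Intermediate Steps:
$q{\left(r \right)} = - r$
$q{\left(-191 \right)} + u = \left(-1\right) \left(-191\right) + 322891 = 191 + 322891 = 323082$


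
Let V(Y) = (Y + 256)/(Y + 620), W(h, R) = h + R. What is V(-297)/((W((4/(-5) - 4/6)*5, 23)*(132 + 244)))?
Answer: -123/5708056 ≈ -2.1548e-5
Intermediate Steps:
W(h, R) = R + h
V(Y) = (256 + Y)/(620 + Y)
V(-297)/((W((4/(-5) - 4/6)*5, 23)*(132 + 244))) = ((256 - 297)/(620 - 297))/(((23 + (4/(-5) - 4/6)*5)*(132 + 244))) = (-41/323)/(((23 + (4*(-1/5) - 4*1/6)*5)*376)) = ((1/323)*(-41))/(((23 + (-4/5 - 2/3)*5)*376)) = -41*1/(376*(23 - 22/15*5))/323 = -41*1/(376*(23 - 22/3))/323 = -41/(323*((47/3)*376)) = -41/(323*17672/3) = -41/323*3/17672 = -123/5708056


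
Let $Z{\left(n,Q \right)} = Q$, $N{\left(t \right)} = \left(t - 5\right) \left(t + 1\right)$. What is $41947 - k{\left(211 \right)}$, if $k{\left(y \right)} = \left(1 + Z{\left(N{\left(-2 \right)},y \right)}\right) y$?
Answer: $-2785$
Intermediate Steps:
$N{\left(t \right)} = \left(1 + t\right) \left(-5 + t\right)$ ($N{\left(t \right)} = \left(-5 + t\right) \left(1 + t\right) = \left(1 + t\right) \left(-5 + t\right)$)
$k{\left(y \right)} = y \left(1 + y\right)$ ($k{\left(y \right)} = \left(1 + y\right) y = y \left(1 + y\right)$)
$41947 - k{\left(211 \right)} = 41947 - 211 \left(1 + 211\right) = 41947 - 211 \cdot 212 = 41947 - 44732 = -2785$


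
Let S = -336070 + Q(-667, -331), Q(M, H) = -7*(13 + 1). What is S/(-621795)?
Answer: 112056/207265 ≈ 0.54064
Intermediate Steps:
Q(M, H) = -98 (Q(M, H) = -7*14 = -98)
S = -336168 (S = -336070 - 98 = -336168)
S/(-621795) = -336168/(-621795) = -336168*(-1/621795) = 112056/207265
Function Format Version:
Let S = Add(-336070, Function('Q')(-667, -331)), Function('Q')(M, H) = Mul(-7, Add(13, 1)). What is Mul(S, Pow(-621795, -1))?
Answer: Rational(112056, 207265) ≈ 0.54064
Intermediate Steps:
Function('Q')(M, H) = -98 (Function('Q')(M, H) = Mul(-7, 14) = -98)
S = -336168 (S = Add(-336070, -98) = -336168)
Mul(S, Pow(-621795, -1)) = Mul(-336168, Pow(-621795, -1)) = Mul(-336168, Rational(-1, 621795)) = Rational(112056, 207265)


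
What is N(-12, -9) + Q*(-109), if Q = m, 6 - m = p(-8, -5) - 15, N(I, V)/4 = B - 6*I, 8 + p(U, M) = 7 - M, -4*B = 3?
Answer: -1568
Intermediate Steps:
B = -¾ (B = -¼*3 = -¾ ≈ -0.75000)
p(U, M) = -1 - M (p(U, M) = -8 + (7 - M) = -1 - M)
N(I, V) = -3 - 24*I (N(I, V) = 4*(-¾ - 6*I) = -3 - 24*I)
m = 17 (m = 6 - ((-1 - 1*(-5)) - 15) = 6 - ((-1 + 5) - 15) = 6 - (4 - 15) = 6 - 1*(-11) = 6 + 11 = 17)
Q = 17
N(-12, -9) + Q*(-109) = (-3 - 24*(-12)) + 17*(-109) = (-3 + 288) - 1853 = 285 - 1853 = -1568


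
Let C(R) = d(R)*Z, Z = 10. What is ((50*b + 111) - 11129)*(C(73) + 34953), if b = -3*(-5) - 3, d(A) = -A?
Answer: -356535214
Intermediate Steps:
b = 12 (b = 15 - 3 = 12)
C(R) = -10*R (C(R) = -R*10 = -10*R)
((50*b + 111) - 11129)*(C(73) + 34953) = ((50*12 + 111) - 11129)*(-10*73 + 34953) = ((600 + 111) - 11129)*(-730 + 34953) = (711 - 11129)*34223 = -10418*34223 = -356535214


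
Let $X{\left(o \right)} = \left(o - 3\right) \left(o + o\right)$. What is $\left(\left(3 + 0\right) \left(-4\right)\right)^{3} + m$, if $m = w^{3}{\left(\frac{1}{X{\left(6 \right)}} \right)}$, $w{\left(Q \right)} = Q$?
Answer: $- \frac{80621567}{46656} \approx -1728.0$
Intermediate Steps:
$X{\left(o \right)} = 2 o \left(-3 + o\right)$ ($X{\left(o \right)} = \left(-3 + o\right) 2 o = 2 o \left(-3 + o\right)$)
$m = \frac{1}{46656}$ ($m = \left(\frac{1}{2 \cdot 6 \left(-3 + 6\right)}\right)^{3} = \left(\frac{1}{2 \cdot 6 \cdot 3}\right)^{3} = \left(\frac{1}{36}\right)^{3} = \frac{1}{46656} \approx 2.1433 \cdot 10^{-5}$)
$\left(\left(3 + 0\right) \left(-4\right)\right)^{3} + m = \left(\left(3 + 0\right) \left(-4\right)\right)^{3} + \frac{1}{46656} = \left(3 \left(-4\right)\right)^{3} + \frac{1}{46656} = \left(-12\right)^{3} + \frac{1}{46656} = -1728 + \frac{1}{46656} = - \frac{80621567}{46656}$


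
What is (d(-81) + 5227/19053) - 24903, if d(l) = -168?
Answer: -477672536/19053 ≈ -25071.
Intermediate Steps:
(d(-81) + 5227/19053) - 24903 = (-168 + 5227/19053) - 24903 = -3195677/19053 - 24903 = -477672536/19053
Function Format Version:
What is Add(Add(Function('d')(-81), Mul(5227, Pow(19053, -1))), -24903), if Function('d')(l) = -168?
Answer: Rational(-477672536, 19053) ≈ -25071.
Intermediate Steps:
Add(Add(Function('d')(-81), Mul(5227, Pow(19053, -1))), -24903) = Add(Add(-168, Mul(5227, Pow(19053, -1))), -24903) = Add(Add(-168, Mul(5227, Rational(1, 19053))), -24903) = Add(Add(-168, Rational(5227, 19053)), -24903) = Add(Rational(-3195677, 19053), -24903) = Rational(-477672536, 19053)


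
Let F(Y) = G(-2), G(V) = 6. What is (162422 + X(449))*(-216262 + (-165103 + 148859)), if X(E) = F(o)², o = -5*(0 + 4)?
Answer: -37772459748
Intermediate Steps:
o = -20 (o = -5*4 = -20)
F(Y) = 6
X(E) = 36 (X(E) = 6² = 36)
(162422 + X(449))*(-216262 + (-165103 + 148859)) = (162422 + 36)*(-216262 + (-165103 + 148859)) = 162458*(-216262 - 16244) = 162458*(-232506) = -37772459748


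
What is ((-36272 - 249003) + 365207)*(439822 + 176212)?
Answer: 49240829688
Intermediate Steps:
((-36272 - 249003) + 365207)*(439822 + 176212) = (-285275 + 365207)*616034 = 79932*616034 = 49240829688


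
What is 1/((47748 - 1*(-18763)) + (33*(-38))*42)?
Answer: 1/13843 ≈ 7.2239e-5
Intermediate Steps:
1/((47748 - 1*(-18763)) + (33*(-38))*42) = 1/((47748 + 18763) - 1254*42) = 1/(66511 - 52668) = 1/13843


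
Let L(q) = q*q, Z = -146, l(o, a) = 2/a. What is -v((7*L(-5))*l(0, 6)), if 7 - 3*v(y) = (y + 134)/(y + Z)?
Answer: -806/263 ≈ -3.0646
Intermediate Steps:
L(q) = q²
v(y) = 7/3 - (134 + y)/(3*(-146 + y)) (v(y) = 7/3 - (y + 134)/(3*(y - 146)) = 7/3 - (134 + y)/(3*(-146 + y)))
-v((7*L(-5))*l(0, 6)) = -2*(-578 + 3*((7*(-5)²)*(2/6)))/(3*(-146 + (7*(-5)²)*(2/6))) = -2*(-578 + 3*((7*25)*(2*(⅙))))/(3*(-146 + (7*25)*(2*(⅙)))) = -2*(-578 + 3*(175*(⅓)))/(3*(-146 + 175*(⅓))) = -2*(-578 + 3*(175/3))/(3*(-146 + 175/3)) = -2*(-578 + 175)/(3*(-263/3)) = -2*(-3)*(-403)/(3*263) = -1*806/263 = -806/263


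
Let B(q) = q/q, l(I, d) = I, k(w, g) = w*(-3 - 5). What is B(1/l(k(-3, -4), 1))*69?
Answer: 69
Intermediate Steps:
k(w, g) = -8*w (k(w, g) = w*(-8) = -8*w)
B(q) = 1
B(1/l(k(-3, -4), 1))*69 = 1*69 = 69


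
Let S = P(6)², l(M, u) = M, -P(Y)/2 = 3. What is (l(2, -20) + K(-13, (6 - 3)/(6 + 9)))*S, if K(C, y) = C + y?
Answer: -1944/5 ≈ -388.80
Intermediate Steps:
P(Y) = -6 (P(Y) = -2*3 = -6)
S = 36 (S = (-6)² = 36)
(l(2, -20) + K(-13, (6 - 3)/(6 + 9)))*S = (2 + (-13 + (6 - 3)/(6 + 9)))*36 = (2 + (-13 + 3/15))*36 = (2 + (-13 + 3*(1/15)))*36 = (2 + (-13 + ⅕))*36 = (2 - 64/5)*36 = -54/5*36 = -1944/5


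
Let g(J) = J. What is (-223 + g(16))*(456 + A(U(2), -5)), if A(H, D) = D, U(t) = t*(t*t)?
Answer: -93357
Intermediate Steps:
U(t) = t**3 (U(t) = t*t**2 = t**3)
(-223 + g(16))*(456 + A(U(2), -5)) = (-223 + 16)*(456 - 5) = -207*451 = -93357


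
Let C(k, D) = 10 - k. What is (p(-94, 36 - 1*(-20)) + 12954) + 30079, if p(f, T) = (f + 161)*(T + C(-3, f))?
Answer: 47656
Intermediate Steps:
p(f, T) = (13 + T)*(161 + f) (p(f, T) = (f + 161)*(T + (10 - 1*(-3))) = (161 + f)*(T + (10 + 3)) = (161 + f)*(T + 13) = (161 + f)*(13 + T) = (13 + T)*(161 + f))
(p(-94, 36 - 1*(-20)) + 12954) + 30079 = ((2093 + 13*(-94) + 161*(36 - 1*(-20)) + (36 - 1*(-20))*(-94)) + 12954) + 30079 = ((2093 - 1222 + 161*(36 + 20) + (36 + 20)*(-94)) + 12954) + 30079 = ((2093 - 1222 + 161*56 + 56*(-94)) + 12954) + 30079 = ((2093 - 1222 + 9016 - 5264) + 12954) + 30079 = (4623 + 12954) + 30079 = 17577 + 30079 = 47656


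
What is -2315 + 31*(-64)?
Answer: -4299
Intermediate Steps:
-2315 + 31*(-64) = -2315 - 1984 = -4299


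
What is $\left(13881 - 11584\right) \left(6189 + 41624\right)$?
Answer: $109826461$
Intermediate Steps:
$\left(13881 - 11584\right) \left(6189 + 41624\right) = 2297 \cdot 47813 = 109826461$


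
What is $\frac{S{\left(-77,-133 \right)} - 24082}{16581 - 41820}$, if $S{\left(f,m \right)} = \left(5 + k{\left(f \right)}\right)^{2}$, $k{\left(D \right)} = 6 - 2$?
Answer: $\frac{24001}{25239} \approx 0.95095$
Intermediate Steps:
$k{\left(D \right)} = 4$ ($k{\left(D \right)} = 6 - 2 = 4$)
$S{\left(f,m \right)} = 81$ ($S{\left(f,m \right)} = \left(5 + 4\right)^{2} = 9^{2} = 81$)
$\frac{S{\left(-77,-133 \right)} - 24082}{16581 - 41820} = \frac{81 - 24082}{16581 - 41820} = - \frac{24001}{-25239} = \left(-24001\right) \left(- \frac{1}{25239}\right) = \frac{24001}{25239}$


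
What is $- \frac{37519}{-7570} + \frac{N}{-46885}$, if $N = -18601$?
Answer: $\frac{379977577}{70983890} \approx 5.353$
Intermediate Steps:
$- \frac{37519}{-7570} + \frac{N}{-46885} = - \frac{37519}{-7570} - \frac{18601}{-46885} = \left(-37519\right) \left(- \frac{1}{7570}\right) - - \frac{18601}{46885} = \frac{37519}{7570} + \frac{18601}{46885} = \frac{379977577}{70983890}$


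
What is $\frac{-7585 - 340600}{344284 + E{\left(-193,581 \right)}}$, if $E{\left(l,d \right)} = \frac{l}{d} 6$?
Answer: $- \frac{202295485}{200027846} \approx -1.0113$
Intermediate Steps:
$E{\left(l,d \right)} = \frac{6 l}{d}$
$\frac{-7585 - 340600}{344284 + E{\left(-193,581 \right)}} = \frac{-7585 - 340600}{344284 + 6 \left(-193\right) \frac{1}{581}} = - \frac{348185}{344284 + 6 \left(-193\right) \frac{1}{581}} = - \frac{348185}{344284 - \frac{1158}{581}} = - \frac{348185}{\frac{200027846}{581}} = \left(-348185\right) \frac{581}{200027846} = - \frac{202295485}{200027846}$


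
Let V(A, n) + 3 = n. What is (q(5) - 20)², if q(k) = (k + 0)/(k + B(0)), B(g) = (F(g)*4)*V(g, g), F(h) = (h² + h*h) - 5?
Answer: 67081/169 ≈ 396.93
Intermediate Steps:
V(A, n) = -3 + n
F(h) = -5 + 2*h² (F(h) = (h² + h²) - 5 = 2*h² - 5 = -5 + 2*h²)
B(g) = (-20 + 8*g²)*(-3 + g) (B(g) = ((-5 + 2*g²)*4)*(-3 + g) = (-20 + 8*g²)*(-3 + g))
q(k) = k/(60 + k) (q(k) = (k + 0)/(k + 4*(-5 + 2*0²)*(-3 + 0)) = k/(k + 4*(-5 + 2*0)*(-3)) = k/(k + 4*(-5 + 0)*(-3)) = k/(k + 4*(-5)*(-3)) = k/(k + 60) = k/(60 + k))
(q(5) - 20)² = (5/(60 + 5) - 20)² = (5/65 - 20)² = (5*(1/65) - 20)² = (1/13 - 20)² = (-259/13)² = 67081/169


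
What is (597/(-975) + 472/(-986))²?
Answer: 30557487249/25672050625 ≈ 1.1903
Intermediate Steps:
(597/(-975) + 472/(-986))² = (597*(-1/975) + 472*(-1/986))² = (-199/325 - 236/493)² = (-174807/160225)² = 30557487249/25672050625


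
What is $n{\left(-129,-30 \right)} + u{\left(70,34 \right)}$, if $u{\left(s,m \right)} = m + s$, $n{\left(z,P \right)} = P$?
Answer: $74$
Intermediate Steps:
$n{\left(-129,-30 \right)} + u{\left(70,34 \right)} = -30 + \left(34 + 70\right) = -30 + 104 = 74$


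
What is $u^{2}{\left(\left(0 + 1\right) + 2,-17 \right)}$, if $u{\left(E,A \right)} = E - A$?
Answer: $400$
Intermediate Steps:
$u^{2}{\left(\left(0 + 1\right) + 2,-17 \right)} = \left(\left(\left(0 + 1\right) + 2\right) - -17\right)^{2} = \left(\left(1 + 2\right) + 17\right)^{2} = \left(3 + 17\right)^{2} = 20^{2} = 400$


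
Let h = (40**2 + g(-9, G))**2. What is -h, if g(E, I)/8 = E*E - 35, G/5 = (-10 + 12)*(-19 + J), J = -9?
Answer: -3873024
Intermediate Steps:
G = -280 (G = 5*((-10 + 12)*(-19 - 9)) = 5*(2*(-28)) = 5*(-56) = -280)
g(E, I) = -280 + 8*E**2 (g(E, I) = 8*(E*E - 35) = 8*(E**2 - 35) = 8*(-35 + E**2) = -280 + 8*E**2)
h = 3873024 (h = (40**2 + (-280 + 8*(-9)**2))**2 = (1600 + (-280 + 8*81))**2 = (1600 + (-280 + 648))**2 = (1600 + 368)**2 = 1968**2 = 3873024)
-h = -1*3873024 = -3873024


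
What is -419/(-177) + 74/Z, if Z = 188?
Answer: 45935/16638 ≈ 2.7608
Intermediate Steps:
-419/(-177) + 74/Z = -419/(-177) + 74/188 = -419*(-1/177) + 74*(1/188) = 419/177 + 37/94 = 45935/16638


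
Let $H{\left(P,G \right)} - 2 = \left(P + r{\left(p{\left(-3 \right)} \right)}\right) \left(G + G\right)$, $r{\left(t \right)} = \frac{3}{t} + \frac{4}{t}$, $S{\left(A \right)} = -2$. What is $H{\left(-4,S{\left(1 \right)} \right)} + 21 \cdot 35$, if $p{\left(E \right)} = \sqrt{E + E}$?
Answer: $753 + \frac{14 i \sqrt{6}}{3} \approx 753.0 + 11.431 i$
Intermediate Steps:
$p{\left(E \right)} = \sqrt{2} \sqrt{E}$ ($p{\left(E \right)} = \sqrt{2 E} = \sqrt{2} \sqrt{E}$)
$r{\left(t \right)} = \frac{7}{t}$
$H{\left(P,G \right)} = 2 + 2 G \left(P - \frac{7 i \sqrt{6}}{6}\right)$ ($H{\left(P,G \right)} = 2 + \left(P + \frac{7}{\sqrt{2} \sqrt{-3}}\right) \left(G + G\right) = 2 + \left(P + \frac{7}{\sqrt{2} i \sqrt{3}}\right) 2 G = 2 + \left(P + \frac{7}{i \sqrt{6}}\right) 2 G = 2 + \left(P + 7 \left(- \frac{i \sqrt{6}}{6}\right)\right) 2 G = 2 + \left(P - \frac{7 i \sqrt{6}}{6}\right) 2 G = 2 + 2 G \left(P - \frac{7 i \sqrt{6}}{6}\right)$)
$H{\left(-4,S{\left(1 \right)} \right)} + 21 \cdot 35 = \left(2 + 2 \left(-2\right) \left(-4\right) - \frac{7}{3} i \left(-2\right) \sqrt{6}\right) + 21 \cdot 35 = \left(2 + 16 + \frac{14 i \sqrt{6}}{3}\right) + 735 = \left(18 + \frac{14 i \sqrt{6}}{3}\right) + 735 = 753 + \frac{14 i \sqrt{6}}{3}$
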